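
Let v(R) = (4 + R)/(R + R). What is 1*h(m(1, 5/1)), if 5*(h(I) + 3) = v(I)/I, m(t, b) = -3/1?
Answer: -269/90 ≈ -2.9889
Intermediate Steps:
m(t, b) = -3 (m(t, b) = -3*1 = -3)
v(R) = (4 + R)/(2*R) (v(R) = (4 + R)/((2*R)) = (4 + R)*(1/(2*R)) = (4 + R)/(2*R))
h(I) = -3 + (4 + I)/(10*I²) (h(I) = -3 + (((4 + I)/(2*I))/I)/5 = -3 + ((4 + I)/(2*I²))/5 = -3 + (4 + I)/(10*I²))
1*h(m(1, 5/1)) = 1*((⅒)*(4 - 3 - 30*(-3)²)/(-3)²) = 1*((⅒)*(⅑)*(4 - 3 - 30*9)) = 1*((⅒)*(⅑)*(4 - 3 - 270)) = 1*((⅒)*(⅑)*(-269)) = 1*(-269/90) = -269/90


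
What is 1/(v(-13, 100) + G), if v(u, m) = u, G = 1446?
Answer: 1/1433 ≈ 0.00069784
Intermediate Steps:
1/(v(-13, 100) + G) = 1/(-13 + 1446) = 1/1433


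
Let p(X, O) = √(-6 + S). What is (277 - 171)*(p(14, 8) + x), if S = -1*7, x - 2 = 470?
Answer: 50032 + 106*I*√13 ≈ 50032.0 + 382.19*I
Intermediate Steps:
x = 472 (x = 2 + 470 = 472)
S = -7
p(X, O) = I*√13 (p(X, O) = √(-6 - 7) = √(-13) = I*√13)
(277 - 171)*(p(14, 8) + x) = (277 - 171)*(I*√13 + 472) = 106*(472 + I*√13) = 50032 + 106*I*√13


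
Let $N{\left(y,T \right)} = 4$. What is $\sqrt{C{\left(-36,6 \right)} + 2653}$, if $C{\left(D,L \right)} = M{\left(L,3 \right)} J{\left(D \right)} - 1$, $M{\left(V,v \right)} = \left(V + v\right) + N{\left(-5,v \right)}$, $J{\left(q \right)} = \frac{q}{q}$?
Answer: $\sqrt{2665} \approx 51.624$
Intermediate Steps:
$J{\left(q \right)} = 1$
$M{\left(V,v \right)} = 4 + V + v$ ($M{\left(V,v \right)} = \left(V + v\right) + 4 = 4 + V + v$)
$C{\left(D,L \right)} = 6 + L$ ($C{\left(D,L \right)} = \left(4 + L + 3\right) 1 - 1 = \left(7 + L\right) 1 - 1 = \left(7 + L\right) - 1 = 6 + L$)
$\sqrt{C{\left(-36,6 \right)} + 2653} = \sqrt{\left(6 + 6\right) + 2653} = \sqrt{12 + 2653} = \sqrt{2665}$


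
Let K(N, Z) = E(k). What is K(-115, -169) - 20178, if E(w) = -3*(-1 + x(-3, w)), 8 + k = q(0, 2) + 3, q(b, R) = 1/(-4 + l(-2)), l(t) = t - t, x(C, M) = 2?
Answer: -20181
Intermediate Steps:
l(t) = 0
q(b, R) = -¼ (q(b, R) = 1/(-4 + 0) = 1/(-4) = -¼)
k = -21/4 (k = -8 + (-¼ + 3) = -8 + 11/4 = -21/4 ≈ -5.2500)
E(w) = -3 (E(w) = -3*(-1 + 2) = -3*1 = -3)
K(N, Z) = -3
K(-115, -169) - 20178 = -3 - 20178 = -20181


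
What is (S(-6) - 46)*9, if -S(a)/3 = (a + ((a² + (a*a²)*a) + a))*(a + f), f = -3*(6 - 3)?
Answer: 534186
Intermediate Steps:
f = -9 (f = -3*3 = -9)
S(a) = -3*(-9 + a)*(a² + a⁴ + 2*a) (S(a) = -3*(a + ((a² + (a*a²)*a) + a))*(a - 9) = -3*(a + ((a² + a³*a) + a))*(-9 + a) = -3*(a + ((a² + a⁴) + a))*(-9 + a) = -3*(a + (a + a² + a⁴))*(-9 + a) = -3*(a² + a⁴ + 2*a)*(-9 + a) = -3*(-9 + a)*(a² + a⁴ + 2*a))
(S(-6) - 46)*9 = (3*(-6)*(18 - 1*(-6)² - 1*(-6)⁴ + 7*(-6) + 9*(-6)³) - 46)*9 = (3*(-6)*(18 - 1*36 - 1*1296 - 42 + 9*(-216)) - 46)*9 = (3*(-6)*(18 - 36 - 1296 - 42 - 1944) - 46)*9 = (3*(-6)*(-3300) - 46)*9 = (59400 - 46)*9 = 59354*9 = 534186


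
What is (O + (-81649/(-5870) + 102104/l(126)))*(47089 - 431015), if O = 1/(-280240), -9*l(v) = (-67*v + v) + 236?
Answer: -81418168962491431/1661458888 ≈ -4.9004e+7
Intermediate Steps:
l(v) = -236/9 + 22*v/3 (l(v) = -((-67*v + v) + 236)/9 = -(-66*v + 236)/9 = -(236 - 66*v)/9 = -236/9 + 22*v/3)
O = -1/280240 ≈ -3.5684e-6
(O + (-81649/(-5870) + 102104/l(126)))*(47089 - 431015) = (-1/280240 + (-81649/(-5870) + 102104/(-236/9 + (22/3)*126)))*(47089 - 431015) = (-1/280240 + (-81649*(-1/5870) + 102104/(-236/9 + 924)))*(-383926) = (-1/280240 + (81649/5870 + 102104/(8080/9)))*(-383926) = (-1/280240 + (81649/5870 + 102104*(9/8080)))*(-383926) = (-1/280240 + (81649/5870 + 114867/1010))*(-383926) = (-1/280240 + 37836739/296435)*(-383926) = (424134697637/3322917776)*(-383926) = -81418168962491431/1661458888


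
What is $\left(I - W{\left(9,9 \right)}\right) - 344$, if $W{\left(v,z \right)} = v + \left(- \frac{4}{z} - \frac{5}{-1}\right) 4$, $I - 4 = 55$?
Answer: $- \frac{2810}{9} \approx -312.22$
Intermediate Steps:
$I = 59$ ($I = 4 + 55 = 59$)
$W{\left(v,z \right)} = 20 + v - \frac{16}{z}$ ($W{\left(v,z \right)} = v + \left(- \frac{4}{z} - -5\right) 4 = v + \left(- \frac{4}{z} + 5\right) 4 = v + \left(5 - \frac{4}{z}\right) 4 = v + \left(20 - \frac{16}{z}\right) = 20 + v - \frac{16}{z}$)
$\left(I - W{\left(9,9 \right)}\right) - 344 = \left(59 - \left(20 + 9 - \frac{16}{9}\right)\right) - 344 = \left(59 - \frac{245}{9}\right) - 344 = \frac{286}{9} - 344 = - \frac{2810}{9}$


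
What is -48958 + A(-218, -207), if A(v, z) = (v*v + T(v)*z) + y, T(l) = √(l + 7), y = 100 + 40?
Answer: -1294 - 207*I*√211 ≈ -1294.0 - 3006.8*I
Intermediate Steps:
y = 140
T(l) = √(7 + l)
A(v, z) = 140 + v² + z*√(7 + v) (A(v, z) = (v*v + √(7 + v)*z) + 140 = (v² + z*√(7 + v)) + 140 = 140 + v² + z*√(7 + v))
-48958 + A(-218, -207) = -48958 + (140 + (-218)² - 207*√(7 - 218)) = -48958 + (140 + 47524 - 207*I*√211) = -48958 + (47664 - 207*I*√211) = -1294 - 207*I*√211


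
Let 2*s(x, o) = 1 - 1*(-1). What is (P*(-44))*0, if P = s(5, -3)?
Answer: 0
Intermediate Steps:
s(x, o) = 1 (s(x, o) = (1 - 1*(-1))/2 = (1 + 1)/2 = (1/2)*2 = 1)
P = 1
(P*(-44))*0 = (1*(-44))*0 = -44*0 = 0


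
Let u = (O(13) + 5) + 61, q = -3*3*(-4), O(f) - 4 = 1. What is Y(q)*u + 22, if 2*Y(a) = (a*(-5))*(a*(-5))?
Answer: 1150222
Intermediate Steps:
O(f) = 5 (O(f) = 4 + 1 = 5)
q = 36 (q = -9*(-4) = 36)
u = 71 (u = (5 + 5) + 61 = 10 + 61 = 71)
Y(a) = 25*a²/2 (Y(a) = ((a*(-5))*(a*(-5)))/2 = ((-5*a)*(-5*a))/2 = (25*a²)/2 = 25*a²/2)
Y(q)*u + 22 = ((25/2)*36²)*71 + 22 = ((25/2)*1296)*71 + 22 = 16200*71 + 22 = 1150200 + 22 = 1150222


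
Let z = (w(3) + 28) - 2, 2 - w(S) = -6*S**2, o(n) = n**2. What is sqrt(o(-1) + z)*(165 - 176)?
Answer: -11*sqrt(83) ≈ -100.21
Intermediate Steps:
w(S) = 2 + 6*S**2 (w(S) = 2 - (-6)*S**2 = 2 + 6*S**2)
z = 82 (z = ((2 + 6*3**2) + 28) - 2 = ((2 + 6*9) + 28) - 2 = ((2 + 54) + 28) - 2 = (56 + 28) - 2 = 84 - 2 = 82)
sqrt(o(-1) + z)*(165 - 176) = sqrt((-1)**2 + 82)*(165 - 176) = sqrt(1 + 82)*(-11) = sqrt(83)*(-11) = -11*sqrt(83)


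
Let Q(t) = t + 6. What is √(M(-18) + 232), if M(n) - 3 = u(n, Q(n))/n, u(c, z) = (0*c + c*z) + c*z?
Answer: √211 ≈ 14.526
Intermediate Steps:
Q(t) = 6 + t
u(c, z) = 2*c*z (u(c, z) = (0 + c*z) + c*z = c*z + c*z = 2*c*z)
M(n) = 15 + 2*n (M(n) = 3 + (2*n*(6 + n))/n = 3 + (12 + 2*n) = 15 + 2*n)
√(M(-18) + 232) = √((15 + 2*(-18)) + 232) = √((15 - 36) + 232) = √(-21 + 232) = √211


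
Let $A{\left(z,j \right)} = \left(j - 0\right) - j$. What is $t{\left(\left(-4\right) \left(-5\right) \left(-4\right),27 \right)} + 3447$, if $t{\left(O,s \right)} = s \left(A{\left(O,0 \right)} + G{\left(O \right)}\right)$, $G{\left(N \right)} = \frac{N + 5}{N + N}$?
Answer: $\frac{110709}{32} \approx 3459.7$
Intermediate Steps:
$G{\left(N \right)} = \frac{5 + N}{2 N}$
$A{\left(z,j \right)} = 0$ ($A{\left(z,j \right)} = \left(j + 0\right) - j = j - j = 0$)
$t{\left(O,s \right)} = \frac{s \left(5 + O\right)}{2 O}$ ($t{\left(O,s \right)} = s \left(0 + \frac{5 + O}{2 O}\right) = s \frac{5 + O}{2 O} = \frac{s \left(5 + O\right)}{2 O}$)
$t{\left(\left(-4\right) \left(-5\right) \left(-4\right),27 \right)} + 3447 = \frac{1}{2} \cdot 27 \frac{1}{\left(-4\right) \left(-5\right) \left(-4\right)} \left(5 + \left(-4\right) \left(-5\right) \left(-4\right)\right) + 3447 = \frac{1}{2} \cdot 27 \frac{1}{20 \left(-4\right)} \left(5 + 20 \left(-4\right)\right) + 3447 = \frac{1}{2} \cdot 27 \frac{1}{-80} \left(5 - 80\right) + 3447 = \frac{1}{2} \cdot 27 \left(- \frac{1}{80}\right) \left(-75\right) + 3447 = \frac{405}{32} + 3447 = \frac{110709}{32}$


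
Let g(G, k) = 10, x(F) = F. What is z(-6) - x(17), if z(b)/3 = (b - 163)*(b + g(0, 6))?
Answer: -2045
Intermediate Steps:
z(b) = 3*(-163 + b)*(10 + b) (z(b) = 3*((b - 163)*(b + 10)) = 3*((-163 + b)*(10 + b)) = 3*(-163 + b)*(10 + b))
z(-6) - x(17) = (-4890 - 459*(-6) + 3*(-6)**2) - 1*17 = (-4890 + 2754 + 3*36) - 17 = (-4890 + 2754 + 108) - 17 = -2028 - 17 = -2045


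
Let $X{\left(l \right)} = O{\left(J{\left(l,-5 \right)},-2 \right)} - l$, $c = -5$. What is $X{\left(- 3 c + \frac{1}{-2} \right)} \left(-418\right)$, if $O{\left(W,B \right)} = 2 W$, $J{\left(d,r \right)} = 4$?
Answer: $2717$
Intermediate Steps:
$X{\left(l \right)} = 8 - l$ ($X{\left(l \right)} = 2 \cdot 4 - l = 8 - l$)
$X{\left(- 3 c + \frac{1}{-2} \right)} \left(-418\right) = \left(8 - \left(\left(-3\right) \left(-5\right) + \frac{1}{-2}\right)\right) \left(-418\right) = \left(8 - \left(15 - \frac{1}{2}\right)\right) \left(-418\right) = \left(8 - \frac{29}{2}\right) \left(-418\right) = \left(- \frac{13}{2}\right) \left(-418\right) = 2717$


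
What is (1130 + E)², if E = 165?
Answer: 1677025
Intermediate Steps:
(1130 + E)² = (1130 + 165)² = 1295² = 1677025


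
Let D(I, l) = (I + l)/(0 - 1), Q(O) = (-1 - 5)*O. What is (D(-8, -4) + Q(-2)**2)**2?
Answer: 24336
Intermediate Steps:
Q(O) = -6*O
D(I, l) = -I - l (D(I, l) = (I + l)/(-1) = (I + l)*(-1) = -I - l)
(D(-8, -4) + Q(-2)**2)**2 = ((-1*(-8) - 1*(-4)) + (-6*(-2))**2)**2 = ((8 + 4) + 12**2)**2 = (12 + 144)**2 = 156**2 = 24336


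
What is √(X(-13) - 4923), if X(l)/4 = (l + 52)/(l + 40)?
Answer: I*√44255/3 ≈ 70.123*I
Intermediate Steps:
X(l) = 4*(52 + l)/(40 + l) (X(l) = 4*((l + 52)/(l + 40)) = 4*((52 + l)/(40 + l)) = 4*(52 + l)/(40 + l))
√(X(-13) - 4923) = √(4*(52 - 13)/(40 - 13) - 4923) = √(4*39/27 - 4923) = √(4*(1/27)*39 - 4923) = √(52/9 - 4923) = √(-44255/9) = I*√44255/3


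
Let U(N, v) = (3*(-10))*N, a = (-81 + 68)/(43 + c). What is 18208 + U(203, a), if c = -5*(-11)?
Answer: 12118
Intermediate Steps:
c = 55
a = -13/98 (a = (-81 + 68)/(43 + 55) = -13/98 ≈ -0.13265)
U(N, v) = -30*N
18208 + U(203, a) = 18208 - 30*203 = 18208 - 6090 = 12118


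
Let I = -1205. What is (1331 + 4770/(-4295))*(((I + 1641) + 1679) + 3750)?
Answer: 6700029375/859 ≈ 7.7998e+6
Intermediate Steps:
(1331 + 4770/(-4295))*(((I + 1641) + 1679) + 3750) = (1331 + 4770/(-4295))*(((-1205 + 1641) + 1679) + 3750) = (1331 + 4770*(-1/4295))*((436 + 1679) + 3750) = (1331 - 954/859)*(2115 + 3750) = (1142375/859)*5865 = 6700029375/859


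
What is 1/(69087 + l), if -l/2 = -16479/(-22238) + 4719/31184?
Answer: 173367448/11977127468847 ≈ 1.4475e-5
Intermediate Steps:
l = -309411129/173367448 (l = -2*(-16479/(-22238) + 4719/31184) = -2*(-16479*(-1/22238) + 4719*(1/31184)) = -2*(16479/22238 + 4719/31184) = -2*309411129/346734896 = -309411129/173367448 ≈ -1.7847)
1/(69087 + l) = 1/(69087 - 309411129/173367448) = 1/(11977127468847/173367448) = 173367448/11977127468847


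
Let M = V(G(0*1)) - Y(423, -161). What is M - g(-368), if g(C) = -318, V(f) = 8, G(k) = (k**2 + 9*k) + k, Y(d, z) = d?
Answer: -97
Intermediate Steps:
G(k) = k**2 + 10*k
M = -415 (M = 8 - 1*423 = 8 - 423 = -415)
M - g(-368) = -415 - 1*(-318) = -415 + 318 = -97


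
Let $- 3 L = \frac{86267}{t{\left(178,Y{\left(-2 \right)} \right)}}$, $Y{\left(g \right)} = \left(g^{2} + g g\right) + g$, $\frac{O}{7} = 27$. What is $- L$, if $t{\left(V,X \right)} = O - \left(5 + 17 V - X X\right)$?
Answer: $- \frac{86267}{8418} \approx -10.248$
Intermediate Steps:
$O = 189$ ($O = 7 \cdot 27 = 189$)
$Y{\left(g \right)} = g + 2 g^{2}$ ($Y{\left(g \right)} = \left(g^{2} + g^{2}\right) + g = 2 g^{2} + g = g + 2 g^{2}$)
$t{\left(V,X \right)} = 184 + X^{2} - 17 V$ ($t{\left(V,X \right)} = 189 - \left(5 + 17 V - X X\right) = 189 - \left(5 - X^{2} + 17 V\right) = 184 + X^{2} - 17 V$)
$L = \frac{86267}{8418}$ ($L = - \frac{86267 \frac{1}{184 + \left(- 2 \left(1 + 2 \left(-2\right)\right)\right)^{2} - 3026}}{3} = - \frac{86267 \frac{1}{184 + \left(- 2 \left(1 - 4\right)\right)^{2} - 3026}}{3} = - \frac{86267 \frac{1}{184 + \left(\left(-2\right) \left(-3\right)\right)^{2} - 3026}}{3} = - \frac{86267 \frac{1}{184 + 6^{2} - 3026}}{3} = - \frac{86267 \frac{1}{184 + 36 - 3026}}{3} = - \frac{86267 \frac{1}{-2806}}{3} = - \frac{86267 \left(- \frac{1}{2806}\right)}{3} = \left(- \frac{1}{3}\right) \left(- \frac{86267}{2806}\right) = \frac{86267}{8418} \approx 10.248$)
$- L = \left(-1\right) \frac{86267}{8418} = - \frac{86267}{8418}$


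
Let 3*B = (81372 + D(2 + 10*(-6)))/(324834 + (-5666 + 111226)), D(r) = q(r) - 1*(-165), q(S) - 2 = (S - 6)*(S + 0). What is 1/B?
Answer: 430394/28417 ≈ 15.146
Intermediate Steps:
q(S) = 2 + S*(-6 + S) (q(S) = 2 + (S - 6)*(S + 0) = 2 + (-6 + S)*S = 2 + S*(-6 + S))
D(r) = 167 + r² - 6*r (D(r) = (2 + r² - 6*r) - 1*(-165) = (2 + r² - 6*r) + 165 = 167 + r² - 6*r)
B = 28417/430394 (B = ((81372 + (167 + (2 + 10*(-6))² - 6*(2 + 10*(-6))))/(324834 + (-5666 + 111226)))/3 = ((81372 + (167 + (2 - 60)² - 6*(2 - 60)))/(324834 + 105560))/3 = ((81372 + (167 + (-58)² - 6*(-58)))/430394)/3 = ((81372 + (167 + 3364 + 348))*(1/430394))/3 = ((81372 + 3879)*(1/430394))/3 = (85251*(1/430394))/3 = (⅓)*(85251/430394) = 28417/430394 ≈ 0.066025)
1/B = 1/(28417/430394) = 430394/28417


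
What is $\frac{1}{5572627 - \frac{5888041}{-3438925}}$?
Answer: $\frac{3438925}{19163852194016} \approx 1.7945 \cdot 10^{-7}$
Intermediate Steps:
$\frac{1}{5572627 - \frac{5888041}{-3438925}} = \frac{1}{5572627 - - \frac{5888041}{3438925}} = \frac{1}{5572627 + \frac{5888041}{3438925}} = \frac{1}{\frac{19163852194016}{3438925}} = \frac{3438925}{19163852194016}$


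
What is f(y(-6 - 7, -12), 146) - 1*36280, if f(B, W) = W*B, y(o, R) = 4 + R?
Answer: -37448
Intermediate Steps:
f(B, W) = B*W
f(y(-6 - 7, -12), 146) - 1*36280 = (4 - 12)*146 - 1*36280 = -8*146 - 36280 = -1168 - 36280 = -37448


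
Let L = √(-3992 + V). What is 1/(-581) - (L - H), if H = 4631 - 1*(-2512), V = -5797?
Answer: 4150082/581 - I*√9789 ≈ 7143.0 - 98.939*I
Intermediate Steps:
L = I*√9789 (L = √(-3992 - 5797) = √(-9789) = I*√9789 ≈ 98.939*I)
H = 7143 (H = 4631 + 2512 = 7143)
1/(-581) - (L - H) = 1/(-581) - (I*√9789 - 1*7143) = -1/581 - (I*√9789 - 7143) = -1/581 - (-7143 + I*√9789) = -1/581 + (7143 - I*√9789) = 4150082/581 - I*√9789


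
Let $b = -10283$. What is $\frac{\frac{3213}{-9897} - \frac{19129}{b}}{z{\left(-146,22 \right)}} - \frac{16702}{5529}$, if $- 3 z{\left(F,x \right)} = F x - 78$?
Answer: $- \frac{931612215855637}{308542250956485} \approx -3.0194$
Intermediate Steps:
$z{\left(F,x \right)} = 26 - \frac{F x}{3}$ ($z{\left(F,x \right)} = - \frac{F x - 78}{3} = - \frac{-78 + F x}{3} = 26 - \frac{F x}{3}$)
$\frac{\frac{3213}{-9897} - \frac{19129}{b}}{z{\left(-146,22 \right)}} - \frac{16702}{5529} = \frac{\frac{3213}{-9897} - \frac{19129}{-10283}}{26 - \left(- \frac{146}{3}\right) 22} - \frac{16702}{5529} = \frac{3213 \left(- \frac{1}{9897}\right) - - \frac{19129}{10283}}{26 + \frac{3212}{3}} - \frac{16702}{5529} = \frac{- \frac{1071}{3299} + \frac{19129}{10283}}{\frac{3290}{3}} - \frac{16702}{5529} = \frac{52093478}{33923617} \cdot \frac{3}{3290} - \frac{16702}{5529} = \frac{78140217}{55804349965} - \frac{16702}{5529} = - \frac{931612215855637}{308542250956485}$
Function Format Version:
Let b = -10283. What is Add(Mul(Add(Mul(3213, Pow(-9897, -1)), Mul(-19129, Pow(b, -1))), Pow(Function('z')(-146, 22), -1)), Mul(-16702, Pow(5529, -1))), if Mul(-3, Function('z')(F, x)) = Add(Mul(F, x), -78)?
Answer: Rational(-931612215855637, 308542250956485) ≈ -3.0194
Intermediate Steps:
Function('z')(F, x) = Add(26, Mul(Rational(-1, 3), F, x)) (Function('z')(F, x) = Mul(Rational(-1, 3), Add(Mul(F, x), -78)) = Mul(Rational(-1, 3), Add(-78, Mul(F, x))) = Add(26, Mul(Rational(-1, 3), F, x)))
Add(Mul(Add(Mul(3213, Pow(-9897, -1)), Mul(-19129, Pow(b, -1))), Pow(Function('z')(-146, 22), -1)), Mul(-16702, Pow(5529, -1))) = Add(Mul(Add(Mul(3213, Pow(-9897, -1)), Mul(-19129, Pow(-10283, -1))), Pow(Add(26, Mul(Rational(-1, 3), -146, 22)), -1)), Mul(-16702, Pow(5529, -1))) = Add(Mul(Add(Mul(3213, Rational(-1, 9897)), Mul(-19129, Rational(-1, 10283))), Pow(Add(26, Rational(3212, 3)), -1)), Mul(-16702, Rational(1, 5529))) = Add(Mul(Add(Rational(-1071, 3299), Rational(19129, 10283)), Pow(Rational(3290, 3), -1)), Rational(-16702, 5529)) = Add(Mul(Rational(52093478, 33923617), Rational(3, 3290)), Rational(-16702, 5529)) = Add(Rational(78140217, 55804349965), Rational(-16702, 5529)) = Rational(-931612215855637, 308542250956485)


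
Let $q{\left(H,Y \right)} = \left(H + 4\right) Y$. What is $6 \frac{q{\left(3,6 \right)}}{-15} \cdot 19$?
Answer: $- \frac{1596}{5} \approx -319.2$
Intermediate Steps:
$q{\left(H,Y \right)} = Y \left(4 + H\right)$ ($q{\left(H,Y \right)} = \left(4 + H\right) Y = Y \left(4 + H\right)$)
$6 \frac{q{\left(3,6 \right)}}{-15} \cdot 19 = 6 \frac{6 \left(4 + 3\right)}{-15} \cdot 19 = 6 \cdot 6 \cdot 7 \left(- \frac{1}{15}\right) 19 = 6 \cdot 42 \left(- \frac{1}{15}\right) 19 = 6 \left(- \frac{14}{5}\right) 19 = \left(- \frac{84}{5}\right) 19 = - \frac{1596}{5}$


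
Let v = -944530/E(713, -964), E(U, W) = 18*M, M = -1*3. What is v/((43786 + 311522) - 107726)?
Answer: 472265/6684714 ≈ 0.070648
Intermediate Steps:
M = -3
E(U, W) = -54 (E(U, W) = 18*(-3) = -54)
v = 472265/27 (v = -944530/(-54) = -944530*(-1/54) = 472265/27 ≈ 17491.)
v/((43786 + 311522) - 107726) = 472265/(27*((43786 + 311522) - 107726)) = 472265/(27*(355308 - 107726)) = (472265/27)/247582 = (472265/27)*(1/247582) = 472265/6684714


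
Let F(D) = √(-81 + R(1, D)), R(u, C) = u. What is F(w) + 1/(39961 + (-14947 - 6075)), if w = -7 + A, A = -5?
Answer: 1/18939 + 4*I*√5 ≈ 5.2801e-5 + 8.9443*I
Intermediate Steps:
w = -12 (w = -7 - 5 = -12)
F(D) = 4*I*√5 (F(D) = √(-81 + 1) = √(-80) = 4*I*√5)
F(w) + 1/(39961 + (-14947 - 6075)) = 4*I*√5 + 1/(39961 + (-14947 - 6075)) = 4*I*√5 + 1/(39961 - 21022) = 4*I*√5 + 1/18939 = 1/18939 + 4*I*√5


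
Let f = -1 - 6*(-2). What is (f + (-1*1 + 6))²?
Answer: 256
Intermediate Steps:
f = 11 (f = -1 + 12 = 11)
(f + (-1*1 + 6))² = (11 + (-1*1 + 6))² = (11 + (-1 + 6))² = (11 + 5)² = 16² = 256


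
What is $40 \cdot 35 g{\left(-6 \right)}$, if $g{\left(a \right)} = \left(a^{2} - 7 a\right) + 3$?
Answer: $113400$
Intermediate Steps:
$g{\left(a \right)} = 3 + a^{2} - 7 a$
$40 \cdot 35 g{\left(-6 \right)} = 40 \cdot 35 \left(3 + \left(-6\right)^{2} - -42\right) = 1400 \left(3 + 36 + 42\right) = 1400 \cdot 81 = 113400$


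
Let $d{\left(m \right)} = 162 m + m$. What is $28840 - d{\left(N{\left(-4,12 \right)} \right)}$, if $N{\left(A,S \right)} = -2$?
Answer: $29166$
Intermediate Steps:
$d{\left(m \right)} = 163 m$
$28840 - d{\left(N{\left(-4,12 \right)} \right)} = 28840 - 163 \left(-2\right) = 28840 - -326 = 28840 + 326 = 29166$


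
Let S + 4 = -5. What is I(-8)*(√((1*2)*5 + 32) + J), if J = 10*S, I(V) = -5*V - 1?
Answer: -3510 + 39*√42 ≈ -3257.3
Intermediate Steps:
S = -9 (S = -4 - 5 = -9)
I(V) = -1 - 5*V
J = -90 (J = 10*(-9) = -90)
I(-8)*(√((1*2)*5 + 32) + J) = (-1 - 5*(-8))*(√((1*2)*5 + 32) - 90) = (-1 + 40)*(√(2*5 + 32) - 90) = 39*(√(10 + 32) - 90) = 39*(√42 - 90) = 39*(-90 + √42) = -3510 + 39*√42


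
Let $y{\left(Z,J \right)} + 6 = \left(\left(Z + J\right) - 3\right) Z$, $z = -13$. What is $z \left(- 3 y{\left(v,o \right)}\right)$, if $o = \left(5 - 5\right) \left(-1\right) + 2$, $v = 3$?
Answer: $0$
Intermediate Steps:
$o = 2$ ($o = 0 \left(-1\right) + 2 = 0 + 2 = 2$)
$y{\left(Z,J \right)} = -6 + Z \left(-3 + J + Z\right)$ ($y{\left(Z,J \right)} = -6 + \left(\left(Z + J\right) - 3\right) Z = -6 + \left(\left(J + Z\right) - 3\right) Z = -6 + \left(-3 + J + Z\right) Z = -6 + Z \left(-3 + J + Z\right)$)
$z \left(- 3 y{\left(v,o \right)}\right) = - 13 \left(- 3 \left(-6 + 3^{2} - 9 + 2 \cdot 3\right)\right) = - 13 \left(- 3 \left(-6 + 9 - 9 + 6\right)\right) = - 13 \left(\left(-3\right) 0\right) = \left(-13\right) 0 = 0$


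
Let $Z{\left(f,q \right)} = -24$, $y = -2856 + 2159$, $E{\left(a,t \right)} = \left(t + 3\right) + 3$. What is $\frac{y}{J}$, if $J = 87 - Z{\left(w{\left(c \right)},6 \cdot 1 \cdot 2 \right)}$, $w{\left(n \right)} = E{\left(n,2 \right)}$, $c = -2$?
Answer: $- \frac{697}{111} \approx -6.2793$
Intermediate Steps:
$E{\left(a,t \right)} = 6 + t$ ($E{\left(a,t \right)} = \left(3 + t\right) + 3 = 6 + t$)
$y = -697$
$w{\left(n \right)} = 8$ ($w{\left(n \right)} = 6 + 2 = 8$)
$J = 111$ ($J = 87 - -24 = 87 + 24 = 111$)
$\frac{y}{J} = - \frac{697}{111}$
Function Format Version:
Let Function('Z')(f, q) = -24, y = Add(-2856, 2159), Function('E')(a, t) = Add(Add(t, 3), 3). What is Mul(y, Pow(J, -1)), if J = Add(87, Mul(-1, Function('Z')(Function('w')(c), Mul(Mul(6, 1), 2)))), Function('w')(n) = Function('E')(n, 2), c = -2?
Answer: Rational(-697, 111) ≈ -6.2793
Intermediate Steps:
Function('E')(a, t) = Add(6, t) (Function('E')(a, t) = Add(Add(3, t), 3) = Add(6, t))
y = -697
Function('w')(n) = 8 (Function('w')(n) = Add(6, 2) = 8)
J = 111 (J = Add(87, Mul(-1, -24)) = Add(87, 24) = 111)
Mul(y, Pow(J, -1)) = Mul(-697, Pow(111, -1)) = Mul(-697, Rational(1, 111)) = Rational(-697, 111)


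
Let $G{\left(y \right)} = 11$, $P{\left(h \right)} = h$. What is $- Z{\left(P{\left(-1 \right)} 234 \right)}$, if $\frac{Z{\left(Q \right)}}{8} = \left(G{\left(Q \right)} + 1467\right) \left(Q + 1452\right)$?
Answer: $-14401632$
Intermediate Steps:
$Z{\left(Q \right)} = 17168448 + 11824 Q$ ($Z{\left(Q \right)} = 8 \left(11 + 1467\right) \left(Q + 1452\right) = 8 \cdot 1478 \left(1452 + Q\right) = 8 \left(2146056 + 1478 Q\right) = 17168448 + 11824 Q$)
$- Z{\left(P{\left(-1 \right)} 234 \right)} = - (17168448 + 11824 \left(\left(-1\right) 234\right)) = - (17168448 + 11824 \left(-234\right)) = - (17168448 - 2766816) = \left(-1\right) 14401632 = -14401632$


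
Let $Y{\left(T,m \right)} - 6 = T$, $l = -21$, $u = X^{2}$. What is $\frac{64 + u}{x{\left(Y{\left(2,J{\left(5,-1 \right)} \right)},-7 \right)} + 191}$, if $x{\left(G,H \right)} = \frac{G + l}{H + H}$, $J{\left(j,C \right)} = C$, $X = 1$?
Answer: $\frac{910}{2687} \approx 0.33867$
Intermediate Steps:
$u = 1$ ($u = 1^{2} = 1$)
$Y{\left(T,m \right)} = 6 + T$
$x{\left(G,H \right)} = \frac{-21 + G}{2 H}$ ($x{\left(G,H \right)} = \frac{G - 21}{H + H} = \frac{-21 + G}{2 H}$)
$\frac{64 + u}{x{\left(Y{\left(2,J{\left(5,-1 \right)} \right)},-7 \right)} + 191} = \frac{64 + 1}{\frac{-21 + \left(6 + 2\right)}{2 \left(-7\right)} + 191} = \frac{65}{\frac{1}{2} \left(- \frac{1}{7}\right) \left(-21 + 8\right) + 191} = \frac{65}{\frac{1}{2} \left(- \frac{1}{7}\right) \left(-13\right) + 191} = \frac{65}{\frac{13}{14} + 191} = \frac{65}{\frac{2687}{14}} = 65 \cdot \frac{14}{2687} = \frac{910}{2687}$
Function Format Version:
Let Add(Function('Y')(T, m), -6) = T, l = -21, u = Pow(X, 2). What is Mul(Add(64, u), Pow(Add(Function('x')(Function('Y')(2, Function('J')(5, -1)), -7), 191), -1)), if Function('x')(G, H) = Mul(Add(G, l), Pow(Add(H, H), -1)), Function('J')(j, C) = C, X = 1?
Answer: Rational(910, 2687) ≈ 0.33867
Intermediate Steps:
u = 1 (u = Pow(1, 2) = 1)
Function('Y')(T, m) = Add(6, T)
Function('x')(G, H) = Mul(Rational(1, 2), Pow(H, -1), Add(-21, G)) (Function('x')(G, H) = Mul(Add(G, -21), Pow(Add(H, H), -1)) = Mul(Add(-21, G), Pow(Mul(2, H), -1)) = Mul(Add(-21, G), Mul(Rational(1, 2), Pow(H, -1))) = Mul(Rational(1, 2), Pow(H, -1), Add(-21, G)))
Mul(Add(64, u), Pow(Add(Function('x')(Function('Y')(2, Function('J')(5, -1)), -7), 191), -1)) = Mul(Add(64, 1), Pow(Add(Mul(Rational(1, 2), Pow(-7, -1), Add(-21, Add(6, 2))), 191), -1)) = Mul(65, Pow(Add(Mul(Rational(1, 2), Rational(-1, 7), Add(-21, 8)), 191), -1)) = Mul(65, Pow(Add(Mul(Rational(1, 2), Rational(-1, 7), -13), 191), -1)) = Mul(65, Pow(Add(Rational(13, 14), 191), -1)) = Mul(65, Pow(Rational(2687, 14), -1)) = Mul(65, Rational(14, 2687)) = Rational(910, 2687)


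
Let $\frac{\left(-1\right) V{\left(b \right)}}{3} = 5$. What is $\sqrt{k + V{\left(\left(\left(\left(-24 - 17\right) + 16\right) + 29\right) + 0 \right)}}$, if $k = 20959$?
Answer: $4 \sqrt{1309} \approx 144.72$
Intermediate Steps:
$V{\left(b \right)} = -15$ ($V{\left(b \right)} = \left(-3\right) 5 = -15$)
$\sqrt{k + V{\left(\left(\left(\left(-24 - 17\right) + 16\right) + 29\right) + 0 \right)}} = \sqrt{20959 - 15} = \sqrt{20944} = 4 \sqrt{1309}$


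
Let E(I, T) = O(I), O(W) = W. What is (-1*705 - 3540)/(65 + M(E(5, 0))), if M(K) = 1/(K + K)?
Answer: -14150/217 ≈ -65.207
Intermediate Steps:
E(I, T) = I
M(K) = 1/(2*K)
(-1*705 - 3540)/(65 + M(E(5, 0))) = (-1*705 - 3540)/(65 + (1/2)/5) = (-705 - 3540)/(65 + (1/2)*(1/5)) = -4245/(65 + 1/10) = -4245/651/10 = -4245*10/651 = -14150/217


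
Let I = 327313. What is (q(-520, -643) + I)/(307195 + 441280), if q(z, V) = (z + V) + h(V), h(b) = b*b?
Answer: 105657/106925 ≈ 0.98814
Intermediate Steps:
h(b) = b**2
q(z, V) = V + z + V**2 (q(z, V) = (z + V) + V**2 = (V + z) + V**2 = V + z + V**2)
(q(-520, -643) + I)/(307195 + 441280) = ((-643 - 520 + (-643)**2) + 327313)/(307195 + 441280) = ((-643 - 520 + 413449) + 327313)/748475 = (412286 + 327313)*(1/748475) = 739599*(1/748475) = 105657/106925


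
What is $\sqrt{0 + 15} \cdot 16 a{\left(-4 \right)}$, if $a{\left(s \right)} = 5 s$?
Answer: $- 320 \sqrt{15} \approx -1239.4$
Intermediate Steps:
$\sqrt{0 + 15} \cdot 16 a{\left(-4 \right)} = \sqrt{0 + 15} \cdot 16 \cdot 5 \left(-4\right) = \sqrt{15} \cdot 16 \left(-20\right) = 16 \sqrt{15} \left(-20\right) = - 320 \sqrt{15}$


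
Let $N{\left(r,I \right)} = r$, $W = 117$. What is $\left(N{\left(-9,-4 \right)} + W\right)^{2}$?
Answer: $11664$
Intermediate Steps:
$\left(N{\left(-9,-4 \right)} + W\right)^{2} = \left(-9 + 117\right)^{2} = 108^{2} = 11664$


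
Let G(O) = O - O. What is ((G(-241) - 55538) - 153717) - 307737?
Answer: -516992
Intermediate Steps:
G(O) = 0
((G(-241) - 55538) - 153717) - 307737 = ((0 - 55538) - 153717) - 307737 = (-55538 - 153717) - 307737 = -209255 - 307737 = -516992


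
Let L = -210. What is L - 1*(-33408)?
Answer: 33198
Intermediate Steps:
L - 1*(-33408) = -210 - 1*(-33408) = -210 + 33408 = 33198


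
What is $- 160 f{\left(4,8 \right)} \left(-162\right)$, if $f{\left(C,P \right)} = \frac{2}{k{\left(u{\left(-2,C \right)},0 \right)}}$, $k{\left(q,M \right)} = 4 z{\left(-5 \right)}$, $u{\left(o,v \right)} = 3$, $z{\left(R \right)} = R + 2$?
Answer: $-4320$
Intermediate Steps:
$z{\left(R \right)} = 2 + R$
$k{\left(q,M \right)} = -12$ ($k{\left(q,M \right)} = 4 \left(2 - 5\right) = 4 \left(-3\right) = -12$)
$f{\left(C,P \right)} = - \frac{1}{6}$ ($f{\left(C,P \right)} = \frac{2}{-12} = 2 \left(- \frac{1}{12}\right) = - \frac{1}{6}$)
$- 160 f{\left(4,8 \right)} \left(-162\right) = \left(-160\right) \left(- \frac{1}{6}\right) \left(-162\right) = \frac{80}{3} \left(-162\right) = -4320$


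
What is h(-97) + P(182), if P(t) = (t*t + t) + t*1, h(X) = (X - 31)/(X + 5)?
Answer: 770256/23 ≈ 33489.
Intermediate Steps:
h(X) = (-31 + X)/(5 + X)
P(t) = t**2 + 2*t (P(t) = (t**2 + t) + t = (t + t**2) + t = t**2 + 2*t)
h(-97) + P(182) = (-31 - 97)/(5 - 97) + 182*(2 + 182) = -128/(-92) + 182*184 = -1/92*(-128) + 33488 = 32/23 + 33488 = 770256/23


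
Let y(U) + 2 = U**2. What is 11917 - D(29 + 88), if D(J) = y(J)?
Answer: -1770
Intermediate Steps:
y(U) = -2 + U**2
D(J) = -2 + J**2
11917 - D(29 + 88) = 11917 - (-2 + (29 + 88)**2) = 11917 - (-2 + 117**2) = 11917 - (-2 + 13689) = 11917 - 1*13687 = 11917 - 13687 = -1770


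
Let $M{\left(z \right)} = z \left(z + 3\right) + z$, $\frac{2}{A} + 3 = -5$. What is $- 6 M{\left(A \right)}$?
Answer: $\frac{45}{8} \approx 5.625$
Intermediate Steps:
$A = - \frac{1}{4}$ ($A = \frac{2}{-3 - 5} = \frac{2}{-8} = 2 \left(- \frac{1}{8}\right) = - \frac{1}{4} \approx -0.25$)
$M{\left(z \right)} = z + z \left(3 + z\right)$ ($M{\left(z \right)} = z \left(3 + z\right) + z = z + z \left(3 + z\right)$)
$- 6 M{\left(A \right)} = - 6 \left(- \frac{4 - \frac{1}{4}}{4}\right) = - 6 \left(\left(- \frac{1}{4}\right) \frac{15}{4}\right) = \left(-6\right) \left(- \frac{15}{16}\right) = \frac{45}{8}$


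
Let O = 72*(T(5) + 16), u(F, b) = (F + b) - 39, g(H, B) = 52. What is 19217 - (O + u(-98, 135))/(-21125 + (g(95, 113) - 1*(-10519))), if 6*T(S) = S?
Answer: 101408714/5277 ≈ 19217.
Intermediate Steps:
T(S) = S/6
u(F, b) = -39 + F + b
O = 1212 (O = 72*((⅙)*5 + 16) = 72*(⅚ + 16) = 72*(101/6) = 1212)
19217 - (O + u(-98, 135))/(-21125 + (g(95, 113) - 1*(-10519))) = 19217 - (1212 + (-39 - 98 + 135))/(-21125 + (52 - 1*(-10519))) = 19217 - (1212 - 2)/(-21125 + (52 + 10519)) = 19217 - 1210/(-21125 + 10571) = 19217 - 1210/(-10554) = 19217 - 1210*(-1)/10554 = 19217 - 1*(-605/5277) = 19217 + 605/5277 = 101408714/5277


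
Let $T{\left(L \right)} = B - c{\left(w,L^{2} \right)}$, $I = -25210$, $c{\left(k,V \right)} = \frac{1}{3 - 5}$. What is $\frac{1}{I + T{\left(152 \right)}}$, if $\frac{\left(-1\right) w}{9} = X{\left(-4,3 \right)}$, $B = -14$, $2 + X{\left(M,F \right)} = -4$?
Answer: $- \frac{2}{50447} \approx -3.9646 \cdot 10^{-5}$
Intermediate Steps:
$X{\left(M,F \right)} = -6$ ($X{\left(M,F \right)} = -2 - 4 = -6$)
$w = 54$ ($w = \left(-9\right) \left(-6\right) = 54$)
$c{\left(k,V \right)} = - \frac{1}{2}$ ($c{\left(k,V \right)} = \frac{1}{-2} = - \frac{1}{2}$)
$T{\left(L \right)} = - \frac{27}{2}$ ($T{\left(L \right)} = -14 - - \frac{1}{2} = -14 + \frac{1}{2} = - \frac{27}{2}$)
$\frac{1}{I + T{\left(152 \right)}} = \frac{1}{-25210 - \frac{27}{2}} = \frac{1}{- \frac{50447}{2}} = - \frac{2}{50447}$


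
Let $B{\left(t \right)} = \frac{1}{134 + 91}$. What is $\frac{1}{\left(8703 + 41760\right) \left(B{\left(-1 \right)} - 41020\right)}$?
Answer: $- \frac{25}{51749800893} \approx -4.8309 \cdot 10^{-10}$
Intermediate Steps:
$B{\left(t \right)} = \frac{1}{225}$
$\frac{1}{\left(8703 + 41760\right) \left(B{\left(-1 \right)} - 41020\right)} = \frac{1}{\left(8703 + 41760\right) \left(\frac{1}{225} - 41020\right)} = \frac{1}{50463 \left(\frac{1}{225} - 41020\right)} = \frac{1}{50463 \left(- \frac{9229499}{225}\right)} = \frac{1}{- \frac{51749800893}{25}} = - \frac{25}{51749800893}$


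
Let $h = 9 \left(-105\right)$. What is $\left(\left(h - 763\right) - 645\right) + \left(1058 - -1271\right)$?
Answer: $-24$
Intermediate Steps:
$h = -945$
$\left(\left(h - 763\right) - 645\right) + \left(1058 - -1271\right) = \left(\left(-945 - 763\right) - 645\right) + \left(1058 - -1271\right) = \left(\left(-945 - 763\right) - 645\right) + \left(1058 + 1271\right) = \left(-1708 - 645\right) + 2329 = -2353 + 2329 = -24$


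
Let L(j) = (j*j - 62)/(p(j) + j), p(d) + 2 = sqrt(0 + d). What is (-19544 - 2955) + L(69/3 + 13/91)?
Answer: -1633847561/72695 - 104427*sqrt(14)/72695 ≈ -22481.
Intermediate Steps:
p(d) = -2 + sqrt(d) (p(d) = -2 + sqrt(0 + d) = -2 + sqrt(d))
L(j) = (-62 + j**2)/(-2 + j + sqrt(j)) (L(j) = (j*j - 62)/((-2 + sqrt(j)) + j) = (j**2 - 62)/(-2 + j + sqrt(j)) = (-62 + j**2)/(-2 + j + sqrt(j)))
(-19544 - 2955) + L(69/3 + 13/91) = (-19544 - 2955) + (-62 + (69/3 + 13/91)**2)/(-2 + (69/3 + 13/91) + sqrt(69/3 + 13/91)) = -22499 + (-62 + (69*(1/3) + 13*(1/91))**2)/(-2 + (69*(1/3) + 13*(1/91)) + sqrt(69*(1/3) + 13*(1/91))) = -22499 + (-62 + (23 + 1/7)**2)/(-2 + (23 + 1/7) + sqrt(23 + 1/7)) = -22499 + (-62 + (162/7)**2)/(-2 + 162/7 + sqrt(162/7)) = -22499 + (-62 + 26244/49)/(-2 + 162/7 + 9*sqrt(14)/7) = -22499 + (23206/49)/(148/7 + 9*sqrt(14)/7) = -22499 + 23206/(49*(148/7 + 9*sqrt(14)/7))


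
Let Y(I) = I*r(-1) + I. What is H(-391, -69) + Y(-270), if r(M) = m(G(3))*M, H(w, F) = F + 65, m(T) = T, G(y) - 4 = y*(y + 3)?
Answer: 5666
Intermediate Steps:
G(y) = 4 + y*(3 + y) (G(y) = 4 + y*(y + 3) = 4 + y*(3 + y))
H(w, F) = 65 + F
r(M) = 22*M (r(M) = (4 + 3² + 3*3)*M = (4 + 9 + 9)*M = 22*M)
Y(I) = -21*I (Y(I) = I*(22*(-1)) + I = I*(-22) + I = -22*I + I = -21*I)
H(-391, -69) + Y(-270) = (65 - 69) - 21*(-270) = -4 + 5670 = 5666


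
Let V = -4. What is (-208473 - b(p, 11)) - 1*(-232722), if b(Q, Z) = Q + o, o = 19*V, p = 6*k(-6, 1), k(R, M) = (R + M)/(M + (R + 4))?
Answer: 24295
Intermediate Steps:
k(R, M) = (M + R)/(4 + M + R) (k(R, M) = (M + R)/(M + (4 + R)) = (M + R)/(4 + M + R))
p = 30 (p = 6*((1 - 6)/(4 + 1 - 6)) = 6*(-5/(-1)) = 6*(-1*(-5)) = 6*5 = 30)
o = -76 (o = 19*(-4) = -76)
b(Q, Z) = -76 + Q (b(Q, Z) = Q - 76 = -76 + Q)
(-208473 - b(p, 11)) - 1*(-232722) = (-208473 - (-76 + 30)) - 1*(-232722) = (-208473 - 1*(-46)) + 232722 = (-208473 + 46) + 232722 = -208427 + 232722 = 24295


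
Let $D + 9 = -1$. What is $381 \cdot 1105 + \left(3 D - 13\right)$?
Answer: $420962$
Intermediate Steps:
$D = -10$ ($D = -9 - 1 = -10$)
$381 \cdot 1105 + \left(3 D - 13\right) = 381 \cdot 1105 + \left(3 \left(-10\right) - 13\right) = 421005 - 43 = 420962$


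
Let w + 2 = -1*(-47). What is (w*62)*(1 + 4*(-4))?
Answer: -41850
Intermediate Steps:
w = 45 (w = -2 - 1*(-47) = -2 + 47 = 45)
(w*62)*(1 + 4*(-4)) = (45*62)*(1 + 4*(-4)) = 2790*(1 - 16) = 2790*(-15) = -41850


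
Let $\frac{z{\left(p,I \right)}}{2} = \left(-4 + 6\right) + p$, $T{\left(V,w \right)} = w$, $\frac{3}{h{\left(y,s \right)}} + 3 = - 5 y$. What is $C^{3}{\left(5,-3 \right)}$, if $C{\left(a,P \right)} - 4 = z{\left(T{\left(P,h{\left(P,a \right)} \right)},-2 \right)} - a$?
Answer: $\frac{343}{8} \approx 42.875$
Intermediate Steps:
$h{\left(y,s \right)} = \frac{3}{-3 - 5 y}$
$z{\left(p,I \right)} = 4 + 2 p$ ($z{\left(p,I \right)} = 2 \left(\left(-4 + 6\right) + p\right) = 2 \left(2 + p\right) = 4 + 2 p$)
$C{\left(a,P \right)} = 8 - a - \frac{6}{3 + 5 P}$ ($C{\left(a,P \right)} = 4 - \left(-4 + a - - \frac{6}{3 + 5 P}\right) = 4 - \left(-4 + a + \frac{6}{3 + 5 P}\right) = 8 - a - \frac{6}{3 + 5 P}$)
$C^{3}{\left(5,-3 \right)} = \left(\frac{-6 + \left(3 + 5 \left(-3\right)\right) \left(8 - 5\right)}{3 + 5 \left(-3\right)}\right)^{3} = \left(\frac{-6 + \left(3 - 15\right) \left(8 - 5\right)}{3 - 15}\right)^{3} = \left(\frac{-6 - 36}{-12}\right)^{3} = \left(- \frac{-6 - 36}{12}\right)^{3} = \left(\left(- \frac{1}{12}\right) \left(-42\right)\right)^{3} = \left(\frac{7}{2}\right)^{3} = \frac{343}{8}$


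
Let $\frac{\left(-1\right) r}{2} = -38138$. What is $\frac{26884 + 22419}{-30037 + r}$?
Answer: $\frac{49303}{46239} \approx 1.0663$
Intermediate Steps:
$r = 76276$ ($r = \left(-2\right) \left(-38138\right) = 76276$)
$\frac{26884 + 22419}{-30037 + r} = \frac{26884 + 22419}{-30037 + 76276} = \frac{49303}{46239}$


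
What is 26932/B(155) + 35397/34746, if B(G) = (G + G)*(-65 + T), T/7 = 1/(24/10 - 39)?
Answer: -3361573473/10708427650 ≈ -0.31392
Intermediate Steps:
T = -35/183 (T = 7/(24/10 - 39) = 7/(24*(⅒) - 39) = 7/(12/5 - 39) = 7/(-183/5) = 7*(-5/183) = -35/183 ≈ -0.19126)
B(G) = -23860*G/183 (B(G) = (G + G)*(-65 - 35/183) = (2*G)*(-11930/183) = -23860*G/183)
26932/B(155) + 35397/34746 = 26932/((-23860/183*155)) + 35397/34746 = 26932/(-3698300/183) + 35397*(1/34746) = 26932*(-183/3698300) + 11799/11582 = -1232139/924575 + 11799/11582 = -3361573473/10708427650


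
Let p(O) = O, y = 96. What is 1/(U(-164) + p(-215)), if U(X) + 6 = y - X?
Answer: 1/39 ≈ 0.025641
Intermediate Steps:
U(X) = 90 - X (U(X) = -6 + (96 - X) = 90 - X)
1/(U(-164) + p(-215)) = 1/((90 - 1*(-164)) - 215) = 1/((90 + 164) - 215) = 1/(254 - 215) = 1/39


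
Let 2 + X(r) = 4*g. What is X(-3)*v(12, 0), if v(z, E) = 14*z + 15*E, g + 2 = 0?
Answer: -1680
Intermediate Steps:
g = -2 (g = -2 + 0 = -2)
X(r) = -10 (X(r) = -2 + 4*(-2) = -2 - 8 = -10)
X(-3)*v(12, 0) = -10*(14*12 + 15*0) = -10*(168 + 0) = -10*168 = -1680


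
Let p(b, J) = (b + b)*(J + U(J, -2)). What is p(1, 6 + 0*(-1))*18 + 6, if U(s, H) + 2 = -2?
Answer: 78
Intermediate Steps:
U(s, H) = -4 (U(s, H) = -2 - 2 = -4)
p(b, J) = 2*b*(-4 + J) (p(b, J) = (b + b)*(J - 4) = (2*b)*(-4 + J) = 2*b*(-4 + J))
p(1, 6 + 0*(-1))*18 + 6 = (2*1*(-4 + (6 + 0*(-1))))*18 + 6 = (2*1*(-4 + (6 + 0)))*18 + 6 = (2*1*(-4 + 6))*18 + 6 = (2*1*2)*18 + 6 = 4*18 + 6 = 72 + 6 = 78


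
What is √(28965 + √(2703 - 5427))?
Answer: √(28965 + 2*I*√681) ≈ 170.19 + 0.153*I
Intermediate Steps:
√(28965 + √(2703 - 5427)) = √(28965 + √(-2724)) = √(28965 + 2*I*√681)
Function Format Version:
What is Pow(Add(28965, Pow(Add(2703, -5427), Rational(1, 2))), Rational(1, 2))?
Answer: Pow(Add(28965, Mul(2, I, Pow(681, Rational(1, 2)))), Rational(1, 2)) ≈ Add(170.19, Mul(0.153, I))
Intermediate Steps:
Pow(Add(28965, Pow(Add(2703, -5427), Rational(1, 2))), Rational(1, 2)) = Pow(Add(28965, Pow(-2724, Rational(1, 2))), Rational(1, 2)) = Pow(Add(28965, Mul(2, I, Pow(681, Rational(1, 2)))), Rational(1, 2))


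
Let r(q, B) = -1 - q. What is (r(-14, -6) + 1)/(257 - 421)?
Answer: -7/82 ≈ -0.085366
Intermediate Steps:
(r(-14, -6) + 1)/(257 - 421) = ((-1 - 1*(-14)) + 1)/(257 - 421) = ((-1 + 14) + 1)/(-164) = (13 + 1)*(-1/164) = 14*(-1/164) = -7/82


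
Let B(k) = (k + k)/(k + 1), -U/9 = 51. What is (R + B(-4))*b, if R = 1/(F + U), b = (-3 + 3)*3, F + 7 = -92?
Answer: 0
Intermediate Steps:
F = -99 (F = -7 - 92 = -99)
U = -459 (U = -9*51 = -459)
B(k) = 2*k/(1 + k) (B(k) = (2*k)/(1 + k) = 2*k/(1 + k))
b = 0 (b = 0*3 = 0)
R = -1/558 (R = 1/(-99 - 459) = 1/(-558) = -1/558 ≈ -0.0017921)
(R + B(-4))*b = (-1/558 + 2*(-4)/(1 - 4))*0 = (-1/558 + 2*(-4)/(-3))*0 = (-1/558 + 2*(-4)*(-⅓))*0 = (-1/558 + 8/3)*0 = (1487/558)*0 = 0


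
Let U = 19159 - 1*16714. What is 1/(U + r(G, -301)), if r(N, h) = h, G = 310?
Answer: 1/2144 ≈ 0.00046642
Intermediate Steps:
U = 2445 (U = 19159 - 16714 = 2445)
1/(U + r(G, -301)) = 1/(2445 - 301) = 1/2144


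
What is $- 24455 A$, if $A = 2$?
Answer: $-48910$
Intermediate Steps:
$- 24455 A = \left(-24455\right) 2 = -48910$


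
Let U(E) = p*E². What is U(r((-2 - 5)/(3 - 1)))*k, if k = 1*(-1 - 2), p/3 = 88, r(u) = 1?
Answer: -792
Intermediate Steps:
p = 264 (p = 3*88 = 264)
U(E) = 264*E²
k = -3 (k = 1*(-3) = -3)
U(r((-2 - 5)/(3 - 1)))*k = (264*1²)*(-3) = (264*1)*(-3) = 264*(-3) = -792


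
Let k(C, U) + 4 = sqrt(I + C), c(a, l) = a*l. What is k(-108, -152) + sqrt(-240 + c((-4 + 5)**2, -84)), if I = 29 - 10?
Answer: -4 + 18*I + I*sqrt(89) ≈ -4.0 + 27.434*I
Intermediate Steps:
I = 19
k(C, U) = -4 + sqrt(19 + C)
k(-108, -152) + sqrt(-240 + c((-4 + 5)**2, -84)) = (-4 + sqrt(19 - 108)) + sqrt(-240 + (-4 + 5)**2*(-84)) = (-4 + sqrt(-89)) + sqrt(-240 + 1**2*(-84)) = (-4 + I*sqrt(89)) + sqrt(-240 + 1*(-84)) = (-4 + I*sqrt(89)) + sqrt(-240 - 84) = (-4 + I*sqrt(89)) + sqrt(-324) = (-4 + I*sqrt(89)) + 18*I = -4 + 18*I + I*sqrt(89)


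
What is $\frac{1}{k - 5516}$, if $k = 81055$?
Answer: $\frac{1}{75539} \approx 1.3238 \cdot 10^{-5}$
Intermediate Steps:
$\frac{1}{k - 5516} = \frac{1}{81055 - 5516} = \frac{1}{75539}$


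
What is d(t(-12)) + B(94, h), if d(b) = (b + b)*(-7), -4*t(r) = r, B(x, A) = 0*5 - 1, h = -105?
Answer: -43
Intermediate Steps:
B(x, A) = -1 (B(x, A) = 0 - 1 = -1)
t(r) = -r/4
d(b) = -14*b (d(b) = (2*b)*(-7) = -14*b)
d(t(-12)) + B(94, h) = -(-7)*(-12)/2 - 1 = -14*3 - 1 = -42 - 1 = -43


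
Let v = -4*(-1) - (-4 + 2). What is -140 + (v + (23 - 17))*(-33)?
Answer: -536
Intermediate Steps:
v = 6 (v = 4 - 1*(-2) = 4 + 2 = 6)
-140 + (v + (23 - 17))*(-33) = -140 + (6 + (23 - 17))*(-33) = -140 + (6 + 6)*(-33) = -140 + 12*(-33) = -140 - 396 = -536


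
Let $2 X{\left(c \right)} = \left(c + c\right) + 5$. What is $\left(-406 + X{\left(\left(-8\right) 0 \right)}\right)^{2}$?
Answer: $\frac{651249}{4} \approx 1.6281 \cdot 10^{5}$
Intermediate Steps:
$X{\left(c \right)} = \frac{5}{2} + c$ ($X{\left(c \right)} = \frac{\left(c + c\right) + 5}{2} = \frac{2 c + 5}{2} = \frac{5 + 2 c}{2} = \frac{5}{2} + c$)
$\left(-406 + X{\left(\left(-8\right) 0 \right)}\right)^{2} = \left(-406 + \left(\frac{5}{2} - 0\right)\right)^{2} = \left(-406 + \left(\frac{5}{2} + 0\right)\right)^{2} = \left(-406 + \frac{5}{2}\right)^{2} = \left(- \frac{807}{2}\right)^{2} = \frac{651249}{4}$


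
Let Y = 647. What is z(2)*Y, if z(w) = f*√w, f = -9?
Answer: -5823*√2 ≈ -8235.0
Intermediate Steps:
z(w) = -9*√w
z(2)*Y = -9*√2*647 = -5823*√2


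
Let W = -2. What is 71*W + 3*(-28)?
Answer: -226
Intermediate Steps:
71*W + 3*(-28) = 71*(-2) + 3*(-28) = -142 - 84 = -226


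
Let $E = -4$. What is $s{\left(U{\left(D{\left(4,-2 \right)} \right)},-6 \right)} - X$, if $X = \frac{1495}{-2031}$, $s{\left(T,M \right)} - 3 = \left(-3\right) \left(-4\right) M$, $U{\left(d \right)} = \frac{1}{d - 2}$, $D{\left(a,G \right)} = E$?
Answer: $- \frac{138644}{2031} \approx -68.264$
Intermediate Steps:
$D{\left(a,G \right)} = -4$
$U{\left(d \right)} = \frac{1}{-2 + d}$
$s{\left(T,M \right)} = 3 + 12 M$ ($s{\left(T,M \right)} = 3 + \left(-3\right) \left(-4\right) M = 3 + 12 M$)
$X = - \frac{1495}{2031}$ ($X = 1495 \left(- \frac{1}{2031}\right) = - \frac{1495}{2031} \approx -0.73609$)
$s{\left(U{\left(D{\left(4,-2 \right)} \right)},-6 \right)} - X = \left(3 + 12 \left(-6\right)\right) - - \frac{1495}{2031} = \left(3 - 72\right) + \frac{1495}{2031} = -69 + \frac{1495}{2031} = - \frac{138644}{2031}$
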